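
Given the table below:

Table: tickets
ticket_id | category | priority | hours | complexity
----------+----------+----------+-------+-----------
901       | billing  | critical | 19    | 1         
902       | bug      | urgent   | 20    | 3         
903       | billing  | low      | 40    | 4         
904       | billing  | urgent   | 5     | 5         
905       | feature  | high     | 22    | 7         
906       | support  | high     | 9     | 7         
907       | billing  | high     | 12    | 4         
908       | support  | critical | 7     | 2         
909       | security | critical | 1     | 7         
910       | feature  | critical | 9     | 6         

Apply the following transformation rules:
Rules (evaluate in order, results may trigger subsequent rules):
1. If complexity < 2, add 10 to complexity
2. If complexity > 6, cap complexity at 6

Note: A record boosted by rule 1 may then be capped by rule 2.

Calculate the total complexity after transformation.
48

Step 1: Apply rule 1 to records with complexity < 2
  - 1 records get bonus of 10
  - Of these, 1 records then exceed 6 and get capped
Step 2: Apply rule 2 to records with complexity > 6
  - 3 records (original) are capped
Step 3: Calculate final sum = 48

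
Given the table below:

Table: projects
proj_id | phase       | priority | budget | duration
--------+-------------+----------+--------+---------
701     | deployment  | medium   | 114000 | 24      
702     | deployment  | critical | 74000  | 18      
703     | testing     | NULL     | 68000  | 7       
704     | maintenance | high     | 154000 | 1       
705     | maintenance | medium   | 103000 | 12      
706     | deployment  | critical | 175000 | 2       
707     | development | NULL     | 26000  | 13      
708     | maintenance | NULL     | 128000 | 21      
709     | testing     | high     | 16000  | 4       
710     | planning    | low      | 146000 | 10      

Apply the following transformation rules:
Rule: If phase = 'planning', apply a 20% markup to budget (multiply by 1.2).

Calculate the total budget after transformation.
1033200.0

Step 1: Records with phase = 'planning' have total budget = 146000
Step 2: Apply multiplier: 146000 × 1.2 = 175200.0
Step 3: Other records total: 858000
Step 4: Final sum = 175200.0 + 858000 = 1033200.0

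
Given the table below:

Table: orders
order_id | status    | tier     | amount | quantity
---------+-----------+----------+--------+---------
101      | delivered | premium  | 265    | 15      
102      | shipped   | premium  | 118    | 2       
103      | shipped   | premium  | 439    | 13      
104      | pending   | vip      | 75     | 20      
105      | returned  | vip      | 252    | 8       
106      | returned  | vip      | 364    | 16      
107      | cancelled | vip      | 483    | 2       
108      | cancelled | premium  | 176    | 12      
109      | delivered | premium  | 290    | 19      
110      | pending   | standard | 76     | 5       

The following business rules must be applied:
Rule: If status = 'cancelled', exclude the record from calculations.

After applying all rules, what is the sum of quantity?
98

Step 1: Identify records where status = 'cancelled'
Step 2: The excluded records sum to 14
Step 3: Original total quantity = 112
Step 4: Remaining total = 112 - 14 = 98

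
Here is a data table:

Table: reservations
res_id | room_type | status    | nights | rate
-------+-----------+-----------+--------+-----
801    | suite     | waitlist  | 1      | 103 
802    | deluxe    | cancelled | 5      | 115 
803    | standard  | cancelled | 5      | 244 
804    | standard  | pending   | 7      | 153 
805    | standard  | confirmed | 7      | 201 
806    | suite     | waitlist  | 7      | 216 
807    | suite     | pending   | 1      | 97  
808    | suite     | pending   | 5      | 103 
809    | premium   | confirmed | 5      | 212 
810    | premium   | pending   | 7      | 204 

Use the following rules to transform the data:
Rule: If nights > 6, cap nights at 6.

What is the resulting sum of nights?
46

Step 1: 4 records have nights > 6
Step 2: These records originally summed to 28
Step 3: After capping: 4 × 6 = 24
Step 4: Unaffected records sum: 22
Step 5: Final sum = 24 + 22 = 46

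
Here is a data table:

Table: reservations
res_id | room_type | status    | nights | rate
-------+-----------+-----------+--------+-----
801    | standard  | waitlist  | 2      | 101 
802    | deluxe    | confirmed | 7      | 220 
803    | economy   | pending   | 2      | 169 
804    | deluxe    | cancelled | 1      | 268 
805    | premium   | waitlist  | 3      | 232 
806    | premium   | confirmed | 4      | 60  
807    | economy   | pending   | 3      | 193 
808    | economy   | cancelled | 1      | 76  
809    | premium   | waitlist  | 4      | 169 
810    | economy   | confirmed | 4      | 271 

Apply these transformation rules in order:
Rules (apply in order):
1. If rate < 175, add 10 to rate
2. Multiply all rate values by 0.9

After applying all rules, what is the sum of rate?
1628.1

Step 1: Apply Rule 1 - Add 10 to records with rate < 175
  - 5 records affected: 575 + (5 × 10) = 625
  - Unaffected records: 1184
  - Sum after Rule 1: 1809
Step 2: Apply Rule 2 - Multiply all by 0.9
  - 1809 × 0.9 = 1628.1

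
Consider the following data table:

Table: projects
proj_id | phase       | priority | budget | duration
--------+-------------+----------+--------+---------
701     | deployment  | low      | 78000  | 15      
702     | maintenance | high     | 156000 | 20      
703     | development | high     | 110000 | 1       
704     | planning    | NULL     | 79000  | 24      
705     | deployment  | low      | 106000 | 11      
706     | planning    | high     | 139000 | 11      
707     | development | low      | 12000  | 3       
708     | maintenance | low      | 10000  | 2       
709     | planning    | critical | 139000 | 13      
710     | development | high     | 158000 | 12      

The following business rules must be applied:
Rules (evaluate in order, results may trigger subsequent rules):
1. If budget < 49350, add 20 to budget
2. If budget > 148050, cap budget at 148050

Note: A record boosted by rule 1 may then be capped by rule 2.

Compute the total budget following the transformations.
969140

Step 1: Apply rule 1 to records with budget < 49350
  - 2 records get bonus of 20
  - Of these, 0 records then exceed 148050 and get capped
Step 2: Apply rule 2 to records with budget > 148050
  - 2 records (original) are capped
Step 3: Calculate final sum = 969140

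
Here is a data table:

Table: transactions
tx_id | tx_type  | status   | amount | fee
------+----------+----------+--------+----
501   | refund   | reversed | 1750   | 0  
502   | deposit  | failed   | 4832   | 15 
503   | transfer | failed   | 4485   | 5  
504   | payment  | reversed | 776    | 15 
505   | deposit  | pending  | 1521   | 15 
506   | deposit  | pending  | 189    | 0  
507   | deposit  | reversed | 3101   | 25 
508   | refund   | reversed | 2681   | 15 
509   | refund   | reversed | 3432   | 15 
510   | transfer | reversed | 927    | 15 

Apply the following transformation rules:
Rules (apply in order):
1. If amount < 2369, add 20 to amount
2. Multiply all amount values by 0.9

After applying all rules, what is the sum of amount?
21414.6

Step 1: Apply Rule 1 - Add 20 to records with amount < 2369
  - 5 records affected: 5163 + (5 × 20) = 5263
  - Unaffected records: 18531
  - Sum after Rule 1: 23794
Step 2: Apply Rule 2 - Multiply all by 0.9
  - 23794 × 0.9 = 21414.6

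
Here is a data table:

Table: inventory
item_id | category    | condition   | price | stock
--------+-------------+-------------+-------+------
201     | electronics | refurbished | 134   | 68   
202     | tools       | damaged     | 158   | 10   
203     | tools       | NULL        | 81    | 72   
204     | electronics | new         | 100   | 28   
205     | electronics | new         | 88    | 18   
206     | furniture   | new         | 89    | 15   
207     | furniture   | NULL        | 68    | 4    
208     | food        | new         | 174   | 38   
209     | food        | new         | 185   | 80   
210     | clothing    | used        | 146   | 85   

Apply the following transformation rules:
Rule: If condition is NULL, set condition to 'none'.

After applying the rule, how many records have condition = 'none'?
2

Step 1: Count records where condition IS NULL
Step 2: Found 2 records with NULL condition
Step 3: These records will have condition set to 'none'
Step 4: Records already having condition = 'none': 0
Step 5: Answer: 2 + 0 = 2 records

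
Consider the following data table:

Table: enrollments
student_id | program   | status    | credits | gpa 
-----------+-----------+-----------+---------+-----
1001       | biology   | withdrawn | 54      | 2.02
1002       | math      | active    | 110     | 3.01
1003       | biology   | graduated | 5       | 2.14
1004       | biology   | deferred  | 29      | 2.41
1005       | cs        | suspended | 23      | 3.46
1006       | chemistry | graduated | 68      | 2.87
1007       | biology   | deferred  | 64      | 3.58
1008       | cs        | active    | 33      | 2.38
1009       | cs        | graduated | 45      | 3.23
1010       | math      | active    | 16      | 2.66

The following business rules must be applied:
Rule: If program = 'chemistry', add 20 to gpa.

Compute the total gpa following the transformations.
47.76

Step 1: Count records where program = 'chemistry': 1
Step 2: Total bonus added: 1 × 20 = 20
Step 3: Original sum of gpa: 27.76
Step 4: Final sum = 27.76 + 20 = 47.76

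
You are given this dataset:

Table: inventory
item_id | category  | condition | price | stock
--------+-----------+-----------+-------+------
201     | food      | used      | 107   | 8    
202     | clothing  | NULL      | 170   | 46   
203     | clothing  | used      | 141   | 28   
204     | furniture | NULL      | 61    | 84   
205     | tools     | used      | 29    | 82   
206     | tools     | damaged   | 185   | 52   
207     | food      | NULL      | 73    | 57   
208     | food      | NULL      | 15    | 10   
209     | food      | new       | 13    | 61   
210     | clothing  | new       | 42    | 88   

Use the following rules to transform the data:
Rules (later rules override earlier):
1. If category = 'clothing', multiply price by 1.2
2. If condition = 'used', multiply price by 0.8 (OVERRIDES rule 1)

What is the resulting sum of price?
823.0

Step 1: Rule 2 takes priority for records with condition = 'used'
  - 3 records: 277 × 0.8 = 221.6
Step 2: Rule 1 applies to remaining records with category = 'clothing'
  - 2 records: 212 × 1.2 = 254.4
Step 3: Other records unchanged: 347
Step 4: Final sum = 221.6 + 254.4 + 347 = 823.0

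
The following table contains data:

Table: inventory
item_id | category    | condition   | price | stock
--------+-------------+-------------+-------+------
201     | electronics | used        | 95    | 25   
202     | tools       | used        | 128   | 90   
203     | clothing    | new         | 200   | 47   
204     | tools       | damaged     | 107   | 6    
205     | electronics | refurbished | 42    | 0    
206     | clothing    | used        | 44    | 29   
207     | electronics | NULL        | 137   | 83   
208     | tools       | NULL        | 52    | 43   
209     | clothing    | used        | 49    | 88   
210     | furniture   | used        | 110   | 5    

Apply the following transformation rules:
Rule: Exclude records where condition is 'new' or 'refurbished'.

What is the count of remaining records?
8

Step 1: Count records to exclude
  - 1 (new) + 1 (refurbished) = 2 records
Step 2: Total records: 10
Step 3: Remaining = 10 - 2 = 8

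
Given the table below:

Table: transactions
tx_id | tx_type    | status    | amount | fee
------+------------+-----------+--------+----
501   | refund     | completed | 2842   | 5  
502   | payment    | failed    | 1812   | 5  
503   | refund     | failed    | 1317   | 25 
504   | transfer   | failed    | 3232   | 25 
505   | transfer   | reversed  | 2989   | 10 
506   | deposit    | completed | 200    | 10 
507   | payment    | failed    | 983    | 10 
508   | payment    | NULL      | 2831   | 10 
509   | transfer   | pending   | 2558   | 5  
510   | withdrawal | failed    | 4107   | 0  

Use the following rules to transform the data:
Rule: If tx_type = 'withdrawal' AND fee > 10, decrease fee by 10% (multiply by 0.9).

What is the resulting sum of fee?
105

Step 1: Find records where tx_type = 'withdrawal' AND fee > 10
Step 2: 0 records match, summing to 0
Step 3: After multiplier: 0 × 0.9 = 0.0
Step 4: Unaffected records sum: 105
Step 5: Final sum = 0.0 + 105 = 105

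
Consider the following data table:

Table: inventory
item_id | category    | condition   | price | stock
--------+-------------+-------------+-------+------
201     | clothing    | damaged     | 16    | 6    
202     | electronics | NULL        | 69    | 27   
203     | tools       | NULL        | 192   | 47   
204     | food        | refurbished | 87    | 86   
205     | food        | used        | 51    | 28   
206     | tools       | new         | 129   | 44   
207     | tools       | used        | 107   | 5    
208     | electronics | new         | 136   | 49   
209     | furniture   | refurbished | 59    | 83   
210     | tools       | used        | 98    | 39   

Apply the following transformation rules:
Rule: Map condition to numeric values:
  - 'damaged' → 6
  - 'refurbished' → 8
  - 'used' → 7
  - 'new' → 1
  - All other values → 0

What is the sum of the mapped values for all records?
45

Step 1: Apply mapping to each record
Step 2: Count by status:
  'damaged': 1 records × 6 = 6
  'refurbished': 2 records × 8 = 16
  'used': 3 records × 7 = 21
  'new': 2 records × 1 = 2
Step 3: Sum all mapped values = 45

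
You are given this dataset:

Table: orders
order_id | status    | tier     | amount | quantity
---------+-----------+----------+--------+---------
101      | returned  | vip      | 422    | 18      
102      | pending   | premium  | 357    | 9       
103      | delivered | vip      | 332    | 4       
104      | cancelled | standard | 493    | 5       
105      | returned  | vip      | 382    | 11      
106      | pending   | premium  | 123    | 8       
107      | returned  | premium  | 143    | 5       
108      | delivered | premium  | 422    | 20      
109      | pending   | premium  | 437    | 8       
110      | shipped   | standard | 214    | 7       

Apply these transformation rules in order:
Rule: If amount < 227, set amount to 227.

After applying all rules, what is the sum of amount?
3526

Step 1: 3 records have amount < 227
Step 2: These records originally summed to 480
Step 3: After setting to minimum: 3 × 227 = 681
Step 4: Unaffected records sum: 2845
Step 5: Final sum = 681 + 2845 = 3526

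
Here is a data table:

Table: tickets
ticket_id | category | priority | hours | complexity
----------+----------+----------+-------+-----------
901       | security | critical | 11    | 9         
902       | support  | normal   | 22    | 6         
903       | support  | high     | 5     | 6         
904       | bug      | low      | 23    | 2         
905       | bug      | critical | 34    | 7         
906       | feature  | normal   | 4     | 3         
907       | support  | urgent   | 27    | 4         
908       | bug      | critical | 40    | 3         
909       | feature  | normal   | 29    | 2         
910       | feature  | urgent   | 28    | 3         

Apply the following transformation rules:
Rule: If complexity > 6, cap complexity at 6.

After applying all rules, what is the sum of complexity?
41

Step 1: 2 records have complexity > 6
Step 2: These records originally summed to 16
Step 3: After capping: 2 × 6 = 12
Step 4: Unaffected records sum: 29
Step 5: Final sum = 12 + 29 = 41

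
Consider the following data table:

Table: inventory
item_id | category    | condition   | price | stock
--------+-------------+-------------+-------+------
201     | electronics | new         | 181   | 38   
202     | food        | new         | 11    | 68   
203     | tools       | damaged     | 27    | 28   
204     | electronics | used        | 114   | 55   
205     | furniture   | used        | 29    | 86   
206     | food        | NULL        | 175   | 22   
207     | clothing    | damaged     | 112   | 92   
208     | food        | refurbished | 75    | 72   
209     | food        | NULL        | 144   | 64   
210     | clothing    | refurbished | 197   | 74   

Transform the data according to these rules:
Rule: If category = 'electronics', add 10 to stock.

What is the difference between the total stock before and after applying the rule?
20

Step 1: Original sum of stock = 599
Step 2: 2 records have category = 'electronics'
Step 3: Each affected record changes by 10
Step 4: Total change = 2 × 10 = 20
Step 5: New sum = 599 + 20 = 619
Step 6: Difference = |619 - 599| = 20
        (Sum increased by 20)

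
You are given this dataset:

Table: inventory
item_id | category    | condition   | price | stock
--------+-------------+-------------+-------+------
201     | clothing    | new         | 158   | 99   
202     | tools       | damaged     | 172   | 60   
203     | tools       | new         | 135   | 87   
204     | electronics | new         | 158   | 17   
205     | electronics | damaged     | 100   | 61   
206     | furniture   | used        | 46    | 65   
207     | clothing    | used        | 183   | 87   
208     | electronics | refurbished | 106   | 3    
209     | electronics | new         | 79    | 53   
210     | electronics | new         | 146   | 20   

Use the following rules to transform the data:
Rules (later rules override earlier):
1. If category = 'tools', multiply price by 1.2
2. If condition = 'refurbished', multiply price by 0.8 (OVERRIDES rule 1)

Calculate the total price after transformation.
1323.2

Step 1: Rule 2 takes priority for records with condition = 'refurbished'
  - 1 records: 106 × 0.8 = 84.8
Step 2: Rule 1 applies to remaining records with category = 'tools'
  - 2 records: 307 × 1.2 = 368.4
Step 3: Other records unchanged: 870
Step 4: Final sum = 84.8 + 368.4 + 870 = 1323.2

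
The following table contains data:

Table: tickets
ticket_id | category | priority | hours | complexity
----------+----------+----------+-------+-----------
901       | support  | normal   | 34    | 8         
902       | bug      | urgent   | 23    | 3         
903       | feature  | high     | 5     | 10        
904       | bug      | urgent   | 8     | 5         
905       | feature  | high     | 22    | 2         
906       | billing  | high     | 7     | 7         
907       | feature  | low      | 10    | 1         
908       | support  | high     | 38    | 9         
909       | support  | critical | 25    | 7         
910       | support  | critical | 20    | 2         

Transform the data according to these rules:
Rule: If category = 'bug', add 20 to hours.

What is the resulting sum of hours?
232

Step 1: Count records where category = 'bug': 2
Step 2: Total bonus added: 2 × 20 = 40
Step 3: Original sum of hours: 192
Step 4: Final sum = 192 + 40 = 232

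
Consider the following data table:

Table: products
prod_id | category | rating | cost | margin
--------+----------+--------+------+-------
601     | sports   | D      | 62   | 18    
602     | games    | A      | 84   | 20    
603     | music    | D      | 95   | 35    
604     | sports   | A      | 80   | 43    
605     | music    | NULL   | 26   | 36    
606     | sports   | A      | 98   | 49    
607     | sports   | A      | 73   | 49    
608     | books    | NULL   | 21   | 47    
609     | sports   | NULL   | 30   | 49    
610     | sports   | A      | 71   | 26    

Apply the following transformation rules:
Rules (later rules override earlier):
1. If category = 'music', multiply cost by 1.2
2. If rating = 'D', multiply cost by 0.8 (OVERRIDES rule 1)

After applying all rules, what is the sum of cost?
613.8

Step 1: Rule 2 takes priority for records with rating = 'D'
  - 2 records: 157 × 0.8 = 125.6
Step 2: Rule 1 applies to remaining records with category = 'music'
  - 1 records: 26 × 1.2 = 31.2
Step 3: Other records unchanged: 457
Step 4: Final sum = 125.6 + 31.2 + 457 = 613.8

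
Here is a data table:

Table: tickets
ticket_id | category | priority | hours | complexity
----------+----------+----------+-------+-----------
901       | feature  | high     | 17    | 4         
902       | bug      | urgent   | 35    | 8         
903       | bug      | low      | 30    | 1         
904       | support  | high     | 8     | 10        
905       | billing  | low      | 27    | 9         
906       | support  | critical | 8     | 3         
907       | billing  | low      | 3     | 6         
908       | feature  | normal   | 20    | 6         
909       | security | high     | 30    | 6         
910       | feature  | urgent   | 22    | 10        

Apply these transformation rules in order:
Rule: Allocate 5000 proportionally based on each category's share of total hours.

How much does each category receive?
billing: 750.0, bug: 1625.0, feature: 1475.0, security: 750.0, support: 400.0

Step 1: Calculate total hours = 200
Step 2: Calculate each category's proportion:
  billing: 30/200 = 15.00% → 750.0
  bug: 65/200 = 32.50% → 1625.0
  feature: 59/200 = 29.50% → 1475.0
  security: 30/200 = 15.00% → 750.0
  support: 16/200 = 8.00% → 400.0
Step 3: Verify: sum of allocations ≈ 5000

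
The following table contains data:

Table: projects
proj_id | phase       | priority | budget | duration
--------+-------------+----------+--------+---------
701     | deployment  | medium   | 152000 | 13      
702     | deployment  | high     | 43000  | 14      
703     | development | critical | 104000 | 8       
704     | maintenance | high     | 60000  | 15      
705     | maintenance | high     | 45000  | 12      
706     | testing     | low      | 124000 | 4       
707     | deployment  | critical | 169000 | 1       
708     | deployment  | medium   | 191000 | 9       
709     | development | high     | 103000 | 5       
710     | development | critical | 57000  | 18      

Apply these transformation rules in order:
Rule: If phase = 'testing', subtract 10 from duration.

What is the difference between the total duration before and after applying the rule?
10

Step 1: Original sum of duration = 99
Step 2: 1 records have phase = 'testing'
Step 3: Each affected record changes by -10
Step 4: Total change = 1 × -10 = -10
Step 5: New sum = 99 + -10 = 89
Step 6: Difference = |89 - 99| = 10
        (Sum decreased by 10)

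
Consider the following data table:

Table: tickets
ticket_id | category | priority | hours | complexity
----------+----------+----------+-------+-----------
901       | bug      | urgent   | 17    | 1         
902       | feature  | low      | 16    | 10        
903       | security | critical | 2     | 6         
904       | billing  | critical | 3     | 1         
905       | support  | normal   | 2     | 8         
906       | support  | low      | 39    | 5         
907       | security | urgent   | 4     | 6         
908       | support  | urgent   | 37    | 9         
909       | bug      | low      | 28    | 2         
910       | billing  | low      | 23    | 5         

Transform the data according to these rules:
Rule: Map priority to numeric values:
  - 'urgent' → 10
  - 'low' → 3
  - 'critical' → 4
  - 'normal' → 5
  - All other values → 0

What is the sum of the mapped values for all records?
55

Step 1: Apply mapping to each record
Step 2: Count by status:
  'urgent': 3 records × 10 = 30
  'low': 4 records × 3 = 12
  'critical': 2 records × 4 = 8
  'normal': 1 records × 5 = 5
Step 3: Sum all mapped values = 55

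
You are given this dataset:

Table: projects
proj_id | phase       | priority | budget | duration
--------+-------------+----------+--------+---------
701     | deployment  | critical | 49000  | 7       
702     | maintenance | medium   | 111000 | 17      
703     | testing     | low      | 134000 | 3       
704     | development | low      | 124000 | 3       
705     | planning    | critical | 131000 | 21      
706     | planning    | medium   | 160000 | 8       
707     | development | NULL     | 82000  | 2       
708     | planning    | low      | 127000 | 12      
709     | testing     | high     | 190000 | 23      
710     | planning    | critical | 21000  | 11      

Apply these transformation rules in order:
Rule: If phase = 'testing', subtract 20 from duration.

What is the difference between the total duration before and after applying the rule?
40

Step 1: Original sum of duration = 107
Step 2: 2 records have phase = 'testing'
Step 3: Each affected record changes by -20
Step 4: Total change = 2 × -20 = -40
Step 5: New sum = 107 + -40 = 67
Step 6: Difference = |67 - 107| = 40
        (Sum decreased by 40)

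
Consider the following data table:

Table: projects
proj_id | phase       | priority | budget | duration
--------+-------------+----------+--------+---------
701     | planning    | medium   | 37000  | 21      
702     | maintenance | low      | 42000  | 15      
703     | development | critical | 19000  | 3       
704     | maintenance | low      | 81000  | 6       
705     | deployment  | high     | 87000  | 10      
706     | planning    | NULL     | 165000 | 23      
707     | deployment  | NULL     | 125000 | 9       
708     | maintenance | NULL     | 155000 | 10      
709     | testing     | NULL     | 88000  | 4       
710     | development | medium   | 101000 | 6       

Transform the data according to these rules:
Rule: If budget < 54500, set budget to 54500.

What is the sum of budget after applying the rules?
965500

Step 1: 3 records have budget < 54500
Step 2: These records originally summed to 98000
Step 3: After setting to minimum: 3 × 54500 = 163500
Step 4: Unaffected records sum: 802000
Step 5: Final sum = 163500 + 802000 = 965500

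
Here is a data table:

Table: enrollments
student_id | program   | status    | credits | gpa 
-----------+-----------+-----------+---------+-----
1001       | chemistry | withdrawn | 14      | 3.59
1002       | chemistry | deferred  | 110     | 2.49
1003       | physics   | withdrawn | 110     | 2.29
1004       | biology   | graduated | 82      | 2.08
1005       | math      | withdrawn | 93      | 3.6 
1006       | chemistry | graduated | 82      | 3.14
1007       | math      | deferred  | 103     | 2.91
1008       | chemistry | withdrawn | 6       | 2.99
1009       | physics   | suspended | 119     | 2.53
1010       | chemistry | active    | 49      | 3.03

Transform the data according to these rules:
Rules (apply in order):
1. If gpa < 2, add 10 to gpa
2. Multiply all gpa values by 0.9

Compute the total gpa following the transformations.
25.79

Step 1: Apply Rule 1 - Add 10 to records with gpa < 2
  - 0 records affected: 0 + (0 × 10) = 0
  - Unaffected records: 28.65
  - Sum after Rule 1: 28.65
Step 2: Apply Rule 2 - Multiply all by 0.9
  - 28.65 × 0.9 = 25.79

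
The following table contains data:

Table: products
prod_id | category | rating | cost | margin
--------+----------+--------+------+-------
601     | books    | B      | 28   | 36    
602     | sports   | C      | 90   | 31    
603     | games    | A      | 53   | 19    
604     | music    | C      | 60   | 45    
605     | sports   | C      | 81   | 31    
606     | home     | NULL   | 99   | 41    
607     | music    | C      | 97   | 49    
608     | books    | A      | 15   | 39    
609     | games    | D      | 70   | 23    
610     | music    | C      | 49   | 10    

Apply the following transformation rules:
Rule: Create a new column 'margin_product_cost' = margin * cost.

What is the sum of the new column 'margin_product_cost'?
21513

Step 1: For each record, compute margin * cost
Example calculations:
  36 * 28 = 1008
  31 * 90 = 2790
  19 * 53 = 1007
  ...
Step 2: Sum all derived values
Step 3: Total = 21513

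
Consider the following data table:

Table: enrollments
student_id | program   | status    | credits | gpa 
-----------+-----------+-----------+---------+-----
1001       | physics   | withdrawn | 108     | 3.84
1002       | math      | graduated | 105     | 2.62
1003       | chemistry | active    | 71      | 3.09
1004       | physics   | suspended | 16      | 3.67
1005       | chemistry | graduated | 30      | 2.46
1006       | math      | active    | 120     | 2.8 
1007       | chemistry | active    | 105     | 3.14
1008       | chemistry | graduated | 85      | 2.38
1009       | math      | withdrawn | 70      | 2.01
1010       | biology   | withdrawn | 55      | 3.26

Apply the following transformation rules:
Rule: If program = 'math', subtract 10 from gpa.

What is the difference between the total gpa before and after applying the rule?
30.0

Step 1: Original sum of gpa = 29.27
Step 2: 3 records have program = 'math'
Step 3: Each affected record changes by -10
Step 4: Total change = 3 × -10 = -30
Step 5: New sum = 29.27 + -30 = -0.73
Step 6: Difference = |-0.73 - 29.27| = 30.0
        (Sum decreased by 30.0)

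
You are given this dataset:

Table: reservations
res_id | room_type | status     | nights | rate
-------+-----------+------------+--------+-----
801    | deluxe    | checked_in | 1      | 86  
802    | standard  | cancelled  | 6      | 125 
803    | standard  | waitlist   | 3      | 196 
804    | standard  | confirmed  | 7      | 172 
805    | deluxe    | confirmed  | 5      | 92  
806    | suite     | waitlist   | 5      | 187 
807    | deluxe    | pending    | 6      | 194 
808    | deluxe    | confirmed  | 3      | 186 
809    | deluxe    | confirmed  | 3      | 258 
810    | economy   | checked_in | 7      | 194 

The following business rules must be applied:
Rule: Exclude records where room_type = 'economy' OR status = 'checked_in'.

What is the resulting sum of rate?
1410

Step 1: Find records where room_type = 'economy' OR status = 'checked_in'
Step 2: 2 records match, summing to 280
Step 3: Original sum: 1690
Step 4: Remaining sum = 1690 - 280 = 1410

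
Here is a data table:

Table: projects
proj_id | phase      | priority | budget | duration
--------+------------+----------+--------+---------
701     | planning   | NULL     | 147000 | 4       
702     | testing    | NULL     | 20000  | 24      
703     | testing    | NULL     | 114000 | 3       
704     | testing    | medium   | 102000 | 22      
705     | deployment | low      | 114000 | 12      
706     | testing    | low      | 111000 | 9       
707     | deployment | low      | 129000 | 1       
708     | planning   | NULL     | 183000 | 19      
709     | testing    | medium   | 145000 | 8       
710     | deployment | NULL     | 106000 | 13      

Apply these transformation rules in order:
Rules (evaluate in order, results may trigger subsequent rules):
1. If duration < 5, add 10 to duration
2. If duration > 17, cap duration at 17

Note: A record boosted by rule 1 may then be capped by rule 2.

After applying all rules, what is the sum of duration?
131

Step 1: Apply rule 1 to records with duration < 5
  - 3 records get bonus of 10
  - Of these, 0 records then exceed 17 and get capped
Step 2: Apply rule 2 to records with duration > 17
  - 3 records (original) are capped
Step 3: Calculate final sum = 131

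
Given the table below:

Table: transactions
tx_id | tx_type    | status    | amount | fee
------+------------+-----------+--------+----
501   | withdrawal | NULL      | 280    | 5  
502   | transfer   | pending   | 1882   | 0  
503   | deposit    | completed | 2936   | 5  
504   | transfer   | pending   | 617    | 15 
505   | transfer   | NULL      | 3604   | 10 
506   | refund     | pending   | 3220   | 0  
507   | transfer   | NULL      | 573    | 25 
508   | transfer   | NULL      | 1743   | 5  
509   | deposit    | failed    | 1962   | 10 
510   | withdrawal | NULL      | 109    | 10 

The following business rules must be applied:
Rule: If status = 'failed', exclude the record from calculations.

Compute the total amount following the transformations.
14964

Step 1: Identify records where status = 'failed'
Step 2: The excluded records sum to 1962
Step 3: Original total amount = 16926
Step 4: Remaining total = 16926 - 1962 = 14964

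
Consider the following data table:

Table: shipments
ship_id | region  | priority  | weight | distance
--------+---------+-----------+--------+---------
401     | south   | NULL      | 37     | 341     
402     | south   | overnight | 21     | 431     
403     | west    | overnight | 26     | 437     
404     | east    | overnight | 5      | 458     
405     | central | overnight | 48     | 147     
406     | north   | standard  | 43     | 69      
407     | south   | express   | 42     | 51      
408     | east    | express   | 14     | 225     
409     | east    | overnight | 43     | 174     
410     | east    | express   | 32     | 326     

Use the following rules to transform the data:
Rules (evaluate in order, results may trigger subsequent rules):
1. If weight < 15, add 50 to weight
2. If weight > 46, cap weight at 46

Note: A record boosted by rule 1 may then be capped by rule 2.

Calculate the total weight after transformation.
382

Step 1: Apply rule 1 to records with weight < 15
  - 2 records get bonus of 50
  - Of these, 2 records then exceed 46 and get capped
Step 2: Apply rule 2 to records with weight > 46
  - 1 records (original) are capped
Step 3: Calculate final sum = 382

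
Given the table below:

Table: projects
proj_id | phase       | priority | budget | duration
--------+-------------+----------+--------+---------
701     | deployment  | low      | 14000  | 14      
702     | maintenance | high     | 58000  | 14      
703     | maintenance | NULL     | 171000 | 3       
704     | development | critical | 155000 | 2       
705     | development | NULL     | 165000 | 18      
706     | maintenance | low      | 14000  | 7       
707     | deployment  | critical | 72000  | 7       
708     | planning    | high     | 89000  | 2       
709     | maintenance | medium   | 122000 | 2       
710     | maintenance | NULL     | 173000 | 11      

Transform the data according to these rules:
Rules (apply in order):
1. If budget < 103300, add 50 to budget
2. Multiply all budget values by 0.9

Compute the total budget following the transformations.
929925.0

Step 1: Apply Rule 1 - Add 50 to records with budget < 103300
  - 5 records affected: 247000 + (5 × 50) = 247250
  - Unaffected records: 786000
  - Sum after Rule 1: 1033250
Step 2: Apply Rule 2 - Multiply all by 0.9
  - 1033250 × 0.9 = 929925.0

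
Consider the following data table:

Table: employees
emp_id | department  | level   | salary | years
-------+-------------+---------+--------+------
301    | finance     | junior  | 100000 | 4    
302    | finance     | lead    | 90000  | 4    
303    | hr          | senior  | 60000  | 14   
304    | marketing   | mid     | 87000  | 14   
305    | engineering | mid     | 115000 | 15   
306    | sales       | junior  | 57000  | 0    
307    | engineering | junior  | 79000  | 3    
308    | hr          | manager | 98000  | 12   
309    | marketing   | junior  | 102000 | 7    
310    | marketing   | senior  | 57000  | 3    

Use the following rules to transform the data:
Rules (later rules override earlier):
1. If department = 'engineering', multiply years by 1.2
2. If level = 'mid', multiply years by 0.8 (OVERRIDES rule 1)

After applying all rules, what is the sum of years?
70.8

Step 1: Rule 2 takes priority for records with level = 'mid'
  - 2 records: 29 × 0.8 = 23.2
Step 2: Rule 1 applies to remaining records with department = 'engineering'
  - 1 records: 3 × 1.2 = 3.6
Step 3: Other records unchanged: 44
Step 4: Final sum = 23.2 + 3.6 + 44 = 70.8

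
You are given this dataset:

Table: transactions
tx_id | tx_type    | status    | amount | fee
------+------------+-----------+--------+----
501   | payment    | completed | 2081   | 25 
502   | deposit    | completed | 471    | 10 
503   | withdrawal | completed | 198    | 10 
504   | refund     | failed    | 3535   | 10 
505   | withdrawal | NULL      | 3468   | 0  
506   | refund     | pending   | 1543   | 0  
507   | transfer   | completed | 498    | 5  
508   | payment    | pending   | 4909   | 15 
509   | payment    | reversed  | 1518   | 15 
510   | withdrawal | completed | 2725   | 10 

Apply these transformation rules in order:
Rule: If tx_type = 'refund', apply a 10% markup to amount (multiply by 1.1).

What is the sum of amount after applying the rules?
21453.8

Step 1: Records with tx_type = 'refund' have total amount = 5078
Step 2: Apply multiplier: 5078 × 1.1 = 5585.8
Step 3: Other records total: 15868
Step 4: Final sum = 5585.8 + 15868 = 21453.8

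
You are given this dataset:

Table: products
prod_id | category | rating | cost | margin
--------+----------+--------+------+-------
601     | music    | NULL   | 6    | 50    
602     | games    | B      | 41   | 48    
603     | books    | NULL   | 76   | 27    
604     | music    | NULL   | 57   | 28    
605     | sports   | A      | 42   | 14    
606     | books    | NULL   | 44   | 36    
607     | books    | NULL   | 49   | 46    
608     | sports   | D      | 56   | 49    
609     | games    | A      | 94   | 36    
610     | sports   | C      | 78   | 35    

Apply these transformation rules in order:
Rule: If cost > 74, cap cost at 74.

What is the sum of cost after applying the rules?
517

Step 1: 3 records have cost > 74
Step 2: These records originally summed to 248
Step 3: After capping: 3 × 74 = 222
Step 4: Unaffected records sum: 295
Step 5: Final sum = 222 + 295 = 517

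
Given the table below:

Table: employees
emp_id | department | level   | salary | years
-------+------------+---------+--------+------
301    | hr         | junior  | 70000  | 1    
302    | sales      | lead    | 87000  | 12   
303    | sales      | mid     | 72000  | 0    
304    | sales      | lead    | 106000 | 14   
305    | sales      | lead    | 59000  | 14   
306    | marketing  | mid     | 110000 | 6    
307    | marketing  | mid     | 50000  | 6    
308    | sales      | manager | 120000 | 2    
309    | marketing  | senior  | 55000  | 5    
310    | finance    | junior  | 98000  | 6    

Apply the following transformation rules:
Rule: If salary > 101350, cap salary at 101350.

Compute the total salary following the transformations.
795050

Step 1: 3 records have salary > 101350
Step 2: These records originally summed to 336000
Step 3: After capping: 3 × 101350 = 304050
Step 4: Unaffected records sum: 491000
Step 5: Final sum = 304050 + 491000 = 795050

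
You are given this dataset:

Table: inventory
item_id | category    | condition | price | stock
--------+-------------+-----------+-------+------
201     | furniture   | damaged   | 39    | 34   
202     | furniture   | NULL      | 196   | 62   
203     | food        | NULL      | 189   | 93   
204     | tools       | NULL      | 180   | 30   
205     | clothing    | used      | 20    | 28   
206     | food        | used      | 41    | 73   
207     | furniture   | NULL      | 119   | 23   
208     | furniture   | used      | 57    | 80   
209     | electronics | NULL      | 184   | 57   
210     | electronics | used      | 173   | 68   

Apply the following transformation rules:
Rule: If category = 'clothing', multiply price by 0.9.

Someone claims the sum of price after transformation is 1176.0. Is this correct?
No, the correct result is 1196.0.

Step 1: Calculate the correct sum after transformation
Step 2: Apply multiplier 0.9 to records where category = 'clothing'
Step 3: Correct result = 1196.0
Step 4: Claimed result = 1176.0
Step 5: 1196.0 ≠ 1176.0
Conclusion: The claimed result is incorrect. The correct answer is 1196.0.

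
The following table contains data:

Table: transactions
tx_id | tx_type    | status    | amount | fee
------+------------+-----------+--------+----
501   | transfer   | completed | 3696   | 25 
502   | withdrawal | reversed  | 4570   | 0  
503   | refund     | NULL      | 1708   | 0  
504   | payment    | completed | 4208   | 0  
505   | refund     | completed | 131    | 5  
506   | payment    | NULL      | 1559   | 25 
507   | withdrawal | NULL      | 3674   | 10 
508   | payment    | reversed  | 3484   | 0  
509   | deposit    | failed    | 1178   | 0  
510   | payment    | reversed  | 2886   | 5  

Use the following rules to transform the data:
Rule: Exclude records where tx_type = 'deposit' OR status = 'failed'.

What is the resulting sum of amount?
25916

Step 1: Find records where tx_type = 'deposit' OR status = 'failed'
Step 2: 1 records match, summing to 1178
Step 3: Original sum: 27094
Step 4: Remaining sum = 27094 - 1178 = 25916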